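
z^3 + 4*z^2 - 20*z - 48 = (z - 4)*(z + 2)*(z + 6)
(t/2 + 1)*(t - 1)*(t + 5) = t^3/2 + 3*t^2 + 3*t/2 - 5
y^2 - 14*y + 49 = (y - 7)^2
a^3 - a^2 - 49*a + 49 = (a - 7)*(a - 1)*(a + 7)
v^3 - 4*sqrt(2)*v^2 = v^2*(v - 4*sqrt(2))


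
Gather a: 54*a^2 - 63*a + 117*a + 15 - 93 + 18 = 54*a^2 + 54*a - 60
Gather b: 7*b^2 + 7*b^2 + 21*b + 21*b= 14*b^2 + 42*b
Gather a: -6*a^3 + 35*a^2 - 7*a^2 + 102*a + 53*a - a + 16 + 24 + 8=-6*a^3 + 28*a^2 + 154*a + 48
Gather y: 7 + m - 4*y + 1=m - 4*y + 8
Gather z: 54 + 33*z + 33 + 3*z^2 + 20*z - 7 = 3*z^2 + 53*z + 80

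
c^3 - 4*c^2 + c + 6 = (c - 3)*(c - 2)*(c + 1)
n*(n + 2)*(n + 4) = n^3 + 6*n^2 + 8*n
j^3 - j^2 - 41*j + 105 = (j - 5)*(j - 3)*(j + 7)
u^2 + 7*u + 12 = (u + 3)*(u + 4)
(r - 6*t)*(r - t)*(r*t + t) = r^3*t - 7*r^2*t^2 + r^2*t + 6*r*t^3 - 7*r*t^2 + 6*t^3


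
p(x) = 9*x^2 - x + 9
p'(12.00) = 215.00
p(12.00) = 1293.00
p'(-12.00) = -217.00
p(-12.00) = 1317.00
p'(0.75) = 12.50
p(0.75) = 13.31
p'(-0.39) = -8.02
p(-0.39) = 10.76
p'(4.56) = 81.08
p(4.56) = 191.58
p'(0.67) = 11.06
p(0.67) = 12.37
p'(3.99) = 70.82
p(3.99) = 148.29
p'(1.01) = 17.18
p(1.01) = 17.17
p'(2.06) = 36.08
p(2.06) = 45.13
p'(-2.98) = -54.64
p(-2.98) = 91.90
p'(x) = 18*x - 1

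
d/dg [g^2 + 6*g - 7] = 2*g + 6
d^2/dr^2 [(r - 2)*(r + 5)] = 2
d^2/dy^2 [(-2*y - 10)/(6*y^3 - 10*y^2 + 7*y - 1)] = 4*(-(y + 5)*(18*y^2 - 20*y + 7)^2 + (18*y^2 - 20*y + 2*(y + 5)*(9*y - 5) + 7)*(6*y^3 - 10*y^2 + 7*y - 1))/(6*y^3 - 10*y^2 + 7*y - 1)^3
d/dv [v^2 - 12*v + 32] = 2*v - 12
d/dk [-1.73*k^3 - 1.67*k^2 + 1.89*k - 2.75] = -5.19*k^2 - 3.34*k + 1.89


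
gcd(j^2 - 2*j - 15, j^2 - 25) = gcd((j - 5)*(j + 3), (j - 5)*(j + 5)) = j - 5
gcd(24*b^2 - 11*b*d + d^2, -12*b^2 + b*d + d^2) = 3*b - d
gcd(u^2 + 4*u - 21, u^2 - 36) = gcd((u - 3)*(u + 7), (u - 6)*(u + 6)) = 1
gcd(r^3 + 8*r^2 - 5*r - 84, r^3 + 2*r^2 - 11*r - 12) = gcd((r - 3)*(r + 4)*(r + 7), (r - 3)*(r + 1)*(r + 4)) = r^2 + r - 12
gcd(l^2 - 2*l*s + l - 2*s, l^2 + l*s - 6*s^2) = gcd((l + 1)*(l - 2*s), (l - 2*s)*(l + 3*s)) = -l + 2*s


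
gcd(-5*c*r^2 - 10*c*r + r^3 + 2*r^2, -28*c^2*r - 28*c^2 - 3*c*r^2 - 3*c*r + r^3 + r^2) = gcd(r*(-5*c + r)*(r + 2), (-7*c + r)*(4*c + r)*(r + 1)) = 1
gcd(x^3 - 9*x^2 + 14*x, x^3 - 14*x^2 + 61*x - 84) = x - 7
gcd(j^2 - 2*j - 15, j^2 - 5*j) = j - 5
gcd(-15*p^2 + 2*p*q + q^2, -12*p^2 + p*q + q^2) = 3*p - q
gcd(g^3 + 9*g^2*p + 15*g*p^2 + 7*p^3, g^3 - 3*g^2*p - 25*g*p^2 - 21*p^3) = g + p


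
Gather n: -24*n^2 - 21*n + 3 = -24*n^2 - 21*n + 3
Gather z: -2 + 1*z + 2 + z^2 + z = z^2 + 2*z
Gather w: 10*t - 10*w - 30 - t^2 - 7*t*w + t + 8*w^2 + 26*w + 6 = -t^2 + 11*t + 8*w^2 + w*(16 - 7*t) - 24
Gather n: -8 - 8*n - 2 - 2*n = -10*n - 10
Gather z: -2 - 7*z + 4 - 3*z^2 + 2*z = -3*z^2 - 5*z + 2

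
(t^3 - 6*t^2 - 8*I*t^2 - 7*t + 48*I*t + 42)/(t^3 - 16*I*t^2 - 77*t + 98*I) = (t^2 - t*(6 + I) + 6*I)/(t^2 - 9*I*t - 14)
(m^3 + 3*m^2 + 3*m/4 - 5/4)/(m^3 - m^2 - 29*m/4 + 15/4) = (m + 1)/(m - 3)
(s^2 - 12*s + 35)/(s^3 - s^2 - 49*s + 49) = (s - 5)/(s^2 + 6*s - 7)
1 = 1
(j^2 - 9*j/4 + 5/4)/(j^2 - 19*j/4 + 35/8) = 2*(j - 1)/(2*j - 7)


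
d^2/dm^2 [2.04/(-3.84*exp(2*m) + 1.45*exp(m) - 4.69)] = (-2.04*(7.68*exp(m) - 1.45)*(15.36*exp(m) - 2.9)*exp(m) + (31.3344*exp(m) - 2.958)*(3.84*exp(2*m) - 1.45*exp(m) + 4.69))*exp(m)/(3.84*exp(2*m) - 1.45*exp(m) + 4.69)^3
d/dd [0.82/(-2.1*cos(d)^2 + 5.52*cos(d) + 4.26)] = (4.5264 - 3.444*cos(d))*sin(d)/(-2.1*cos(d)^2 + 5.52*cos(d) + 4.26)^2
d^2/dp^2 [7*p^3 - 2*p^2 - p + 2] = 42*p - 4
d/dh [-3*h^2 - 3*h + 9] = -6*h - 3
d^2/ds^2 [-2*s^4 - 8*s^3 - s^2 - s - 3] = -24*s^2 - 48*s - 2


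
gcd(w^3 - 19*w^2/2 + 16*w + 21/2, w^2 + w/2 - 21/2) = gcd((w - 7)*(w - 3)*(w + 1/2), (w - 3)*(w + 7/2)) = w - 3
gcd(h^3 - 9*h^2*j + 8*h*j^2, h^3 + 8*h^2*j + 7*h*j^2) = h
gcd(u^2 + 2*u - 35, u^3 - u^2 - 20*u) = u - 5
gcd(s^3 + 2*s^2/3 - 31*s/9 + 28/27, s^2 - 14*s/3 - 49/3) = s + 7/3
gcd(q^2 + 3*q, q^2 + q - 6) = q + 3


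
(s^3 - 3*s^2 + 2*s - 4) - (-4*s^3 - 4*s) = 5*s^3 - 3*s^2 + 6*s - 4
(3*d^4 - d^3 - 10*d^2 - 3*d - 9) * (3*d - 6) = 9*d^5 - 21*d^4 - 24*d^3 + 51*d^2 - 9*d + 54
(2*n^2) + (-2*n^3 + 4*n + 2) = -2*n^3 + 2*n^2 + 4*n + 2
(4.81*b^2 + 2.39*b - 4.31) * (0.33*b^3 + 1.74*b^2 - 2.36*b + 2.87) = 1.5873*b^5 + 9.1581*b^4 - 8.6153*b^3 + 0.664899999999999*b^2 + 17.0309*b - 12.3697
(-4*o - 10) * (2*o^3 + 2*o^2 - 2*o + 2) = -8*o^4 - 28*o^3 - 12*o^2 + 12*o - 20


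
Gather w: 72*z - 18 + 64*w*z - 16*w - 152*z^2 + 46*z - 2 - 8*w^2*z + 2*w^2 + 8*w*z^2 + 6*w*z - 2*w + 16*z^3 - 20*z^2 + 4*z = w^2*(2 - 8*z) + w*(8*z^2 + 70*z - 18) + 16*z^3 - 172*z^2 + 122*z - 20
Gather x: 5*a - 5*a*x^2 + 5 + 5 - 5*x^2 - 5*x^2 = 5*a + x^2*(-5*a - 10) + 10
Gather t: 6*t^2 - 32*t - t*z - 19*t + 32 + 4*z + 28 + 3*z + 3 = 6*t^2 + t*(-z - 51) + 7*z + 63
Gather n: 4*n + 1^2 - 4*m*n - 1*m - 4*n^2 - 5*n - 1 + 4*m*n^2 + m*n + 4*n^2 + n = 4*m*n^2 - 3*m*n - m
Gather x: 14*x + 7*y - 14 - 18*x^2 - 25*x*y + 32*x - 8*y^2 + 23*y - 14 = -18*x^2 + x*(46 - 25*y) - 8*y^2 + 30*y - 28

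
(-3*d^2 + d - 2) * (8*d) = -24*d^3 + 8*d^2 - 16*d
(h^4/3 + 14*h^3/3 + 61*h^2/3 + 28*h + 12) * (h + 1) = h^5/3 + 5*h^4 + 25*h^3 + 145*h^2/3 + 40*h + 12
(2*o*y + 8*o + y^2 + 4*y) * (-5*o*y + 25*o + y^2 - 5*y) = -10*o^2*y^2 + 10*o^2*y + 200*o^2 - 3*o*y^3 + 3*o*y^2 + 60*o*y + y^4 - y^3 - 20*y^2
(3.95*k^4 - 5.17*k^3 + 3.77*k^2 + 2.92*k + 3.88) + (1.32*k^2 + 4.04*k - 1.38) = 3.95*k^4 - 5.17*k^3 + 5.09*k^2 + 6.96*k + 2.5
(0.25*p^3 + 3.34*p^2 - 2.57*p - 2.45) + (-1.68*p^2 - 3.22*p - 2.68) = 0.25*p^3 + 1.66*p^2 - 5.79*p - 5.13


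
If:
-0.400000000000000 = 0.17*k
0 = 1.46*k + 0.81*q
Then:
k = -2.35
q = 4.24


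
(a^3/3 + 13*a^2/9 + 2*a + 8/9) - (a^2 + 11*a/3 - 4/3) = a^3/3 + 4*a^2/9 - 5*a/3 + 20/9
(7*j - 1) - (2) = 7*j - 3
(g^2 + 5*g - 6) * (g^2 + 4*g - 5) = g^4 + 9*g^3 + 9*g^2 - 49*g + 30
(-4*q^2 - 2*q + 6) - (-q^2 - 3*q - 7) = -3*q^2 + q + 13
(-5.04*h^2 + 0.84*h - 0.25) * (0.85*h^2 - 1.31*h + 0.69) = -4.284*h^4 + 7.3164*h^3 - 4.7905*h^2 + 0.9071*h - 0.1725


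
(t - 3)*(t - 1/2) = t^2 - 7*t/2 + 3/2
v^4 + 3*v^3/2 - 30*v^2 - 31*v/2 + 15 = (v - 5)*(v - 1/2)*(v + 1)*(v + 6)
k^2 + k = k*(k + 1)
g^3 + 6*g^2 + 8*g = g*(g + 2)*(g + 4)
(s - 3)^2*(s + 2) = s^3 - 4*s^2 - 3*s + 18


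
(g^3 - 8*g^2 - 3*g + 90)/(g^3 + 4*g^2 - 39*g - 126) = (g - 5)/(g + 7)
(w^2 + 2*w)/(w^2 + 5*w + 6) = w/(w + 3)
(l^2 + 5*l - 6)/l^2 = 1 + 5/l - 6/l^2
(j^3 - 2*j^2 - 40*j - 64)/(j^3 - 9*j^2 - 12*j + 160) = (j + 2)/(j - 5)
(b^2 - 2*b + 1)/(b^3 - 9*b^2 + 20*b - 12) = (b - 1)/(b^2 - 8*b + 12)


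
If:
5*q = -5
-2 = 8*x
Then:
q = -1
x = -1/4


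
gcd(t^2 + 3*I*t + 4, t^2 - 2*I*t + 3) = 1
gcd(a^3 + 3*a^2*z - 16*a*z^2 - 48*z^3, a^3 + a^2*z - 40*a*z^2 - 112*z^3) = a + 4*z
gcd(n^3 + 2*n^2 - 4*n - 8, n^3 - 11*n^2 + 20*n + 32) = 1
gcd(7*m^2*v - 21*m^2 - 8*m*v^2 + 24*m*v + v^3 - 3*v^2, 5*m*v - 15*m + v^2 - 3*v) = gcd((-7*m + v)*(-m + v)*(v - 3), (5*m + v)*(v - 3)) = v - 3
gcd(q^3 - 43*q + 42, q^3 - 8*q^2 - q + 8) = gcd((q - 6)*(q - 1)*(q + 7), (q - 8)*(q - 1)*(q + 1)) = q - 1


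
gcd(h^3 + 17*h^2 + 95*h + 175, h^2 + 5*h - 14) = h + 7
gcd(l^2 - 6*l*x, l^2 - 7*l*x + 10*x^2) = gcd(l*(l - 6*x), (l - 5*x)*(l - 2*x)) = 1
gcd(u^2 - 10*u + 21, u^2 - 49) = u - 7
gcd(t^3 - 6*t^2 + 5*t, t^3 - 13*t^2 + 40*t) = t^2 - 5*t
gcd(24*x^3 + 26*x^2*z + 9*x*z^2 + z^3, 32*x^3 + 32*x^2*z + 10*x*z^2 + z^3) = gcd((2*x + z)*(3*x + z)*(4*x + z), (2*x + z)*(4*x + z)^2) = 8*x^2 + 6*x*z + z^2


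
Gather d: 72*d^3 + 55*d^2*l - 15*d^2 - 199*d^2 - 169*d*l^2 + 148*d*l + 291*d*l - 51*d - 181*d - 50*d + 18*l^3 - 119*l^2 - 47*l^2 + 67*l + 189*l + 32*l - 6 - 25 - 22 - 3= 72*d^3 + d^2*(55*l - 214) + d*(-169*l^2 + 439*l - 282) + 18*l^3 - 166*l^2 + 288*l - 56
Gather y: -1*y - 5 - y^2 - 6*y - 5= -y^2 - 7*y - 10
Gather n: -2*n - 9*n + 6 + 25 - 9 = 22 - 11*n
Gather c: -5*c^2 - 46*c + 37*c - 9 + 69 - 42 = -5*c^2 - 9*c + 18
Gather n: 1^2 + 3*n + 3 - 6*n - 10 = -3*n - 6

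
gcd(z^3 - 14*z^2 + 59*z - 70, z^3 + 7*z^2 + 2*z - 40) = z - 2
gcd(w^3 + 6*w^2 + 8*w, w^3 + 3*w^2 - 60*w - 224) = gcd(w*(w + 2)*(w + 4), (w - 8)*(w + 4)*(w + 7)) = w + 4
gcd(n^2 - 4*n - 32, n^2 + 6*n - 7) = 1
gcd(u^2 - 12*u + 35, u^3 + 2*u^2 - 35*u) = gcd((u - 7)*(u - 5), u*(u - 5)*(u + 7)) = u - 5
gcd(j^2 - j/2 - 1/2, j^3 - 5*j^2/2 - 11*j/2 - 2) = j + 1/2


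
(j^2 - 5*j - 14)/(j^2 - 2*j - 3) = (-j^2 + 5*j + 14)/(-j^2 + 2*j + 3)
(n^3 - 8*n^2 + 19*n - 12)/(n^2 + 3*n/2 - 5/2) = 2*(n^2 - 7*n + 12)/(2*n + 5)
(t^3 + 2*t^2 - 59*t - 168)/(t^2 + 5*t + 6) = (t^2 - t - 56)/(t + 2)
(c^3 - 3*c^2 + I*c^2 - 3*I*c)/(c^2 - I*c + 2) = c*(c - 3)/(c - 2*I)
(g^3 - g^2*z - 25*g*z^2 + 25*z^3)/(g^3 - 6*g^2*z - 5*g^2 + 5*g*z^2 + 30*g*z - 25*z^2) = (g + 5*z)/(g - 5)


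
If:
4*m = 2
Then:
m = 1/2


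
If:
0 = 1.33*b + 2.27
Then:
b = -1.71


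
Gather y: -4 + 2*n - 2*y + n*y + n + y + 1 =3*n + y*(n - 1) - 3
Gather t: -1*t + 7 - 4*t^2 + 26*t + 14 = -4*t^2 + 25*t + 21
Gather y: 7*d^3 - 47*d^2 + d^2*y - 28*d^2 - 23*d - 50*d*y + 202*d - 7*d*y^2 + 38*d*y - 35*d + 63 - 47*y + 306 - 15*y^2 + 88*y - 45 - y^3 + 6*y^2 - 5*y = 7*d^3 - 75*d^2 + 144*d - y^3 + y^2*(-7*d - 9) + y*(d^2 - 12*d + 36) + 324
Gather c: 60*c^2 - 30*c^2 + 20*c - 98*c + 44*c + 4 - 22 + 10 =30*c^2 - 34*c - 8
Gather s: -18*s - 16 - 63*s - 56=-81*s - 72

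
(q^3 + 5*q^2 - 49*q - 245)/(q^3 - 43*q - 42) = (q^2 + 12*q + 35)/(q^2 + 7*q + 6)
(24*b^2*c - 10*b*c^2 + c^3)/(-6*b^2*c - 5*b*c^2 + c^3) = (-4*b + c)/(b + c)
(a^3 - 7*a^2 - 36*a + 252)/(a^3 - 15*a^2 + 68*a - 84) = (a + 6)/(a - 2)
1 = 1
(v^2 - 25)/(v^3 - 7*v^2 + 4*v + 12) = (v^2 - 25)/(v^3 - 7*v^2 + 4*v + 12)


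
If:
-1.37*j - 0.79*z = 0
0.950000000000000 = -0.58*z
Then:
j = 0.94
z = -1.64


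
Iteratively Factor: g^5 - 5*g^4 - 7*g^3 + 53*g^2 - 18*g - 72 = (g - 3)*(g^4 - 2*g^3 - 13*g^2 + 14*g + 24) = (g - 3)*(g - 2)*(g^3 - 13*g - 12) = (g - 3)*(g - 2)*(g + 3)*(g^2 - 3*g - 4) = (g - 3)*(g - 2)*(g + 1)*(g + 3)*(g - 4)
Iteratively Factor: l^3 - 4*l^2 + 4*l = (l - 2)*(l^2 - 2*l) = l*(l - 2)*(l - 2)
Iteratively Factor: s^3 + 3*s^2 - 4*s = (s)*(s^2 + 3*s - 4) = s*(s - 1)*(s + 4)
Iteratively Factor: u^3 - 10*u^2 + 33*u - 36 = (u - 4)*(u^2 - 6*u + 9) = (u - 4)*(u - 3)*(u - 3)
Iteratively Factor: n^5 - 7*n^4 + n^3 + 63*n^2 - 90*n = (n - 3)*(n^4 - 4*n^3 - 11*n^2 + 30*n) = (n - 5)*(n - 3)*(n^3 + n^2 - 6*n) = (n - 5)*(n - 3)*(n - 2)*(n^2 + 3*n) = (n - 5)*(n - 3)*(n - 2)*(n + 3)*(n)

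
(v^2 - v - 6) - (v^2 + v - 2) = -2*v - 4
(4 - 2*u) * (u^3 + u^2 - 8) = -2*u^4 + 2*u^3 + 4*u^2 + 16*u - 32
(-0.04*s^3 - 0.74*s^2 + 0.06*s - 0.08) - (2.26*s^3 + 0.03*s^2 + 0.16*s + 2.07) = -2.3*s^3 - 0.77*s^2 - 0.1*s - 2.15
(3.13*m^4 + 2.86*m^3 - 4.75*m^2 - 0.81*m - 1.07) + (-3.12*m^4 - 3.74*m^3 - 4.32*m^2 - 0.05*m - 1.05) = 0.00999999999999979*m^4 - 0.88*m^3 - 9.07*m^2 - 0.86*m - 2.12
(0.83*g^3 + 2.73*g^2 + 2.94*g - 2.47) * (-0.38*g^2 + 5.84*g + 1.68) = -0.3154*g^5 + 3.8098*g^4 + 16.2204*g^3 + 22.6946*g^2 - 9.4856*g - 4.1496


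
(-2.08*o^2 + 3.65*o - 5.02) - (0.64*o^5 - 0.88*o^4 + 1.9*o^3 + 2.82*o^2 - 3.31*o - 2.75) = -0.64*o^5 + 0.88*o^4 - 1.9*o^3 - 4.9*o^2 + 6.96*o - 2.27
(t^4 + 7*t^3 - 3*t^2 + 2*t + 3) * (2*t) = 2*t^5 + 14*t^4 - 6*t^3 + 4*t^2 + 6*t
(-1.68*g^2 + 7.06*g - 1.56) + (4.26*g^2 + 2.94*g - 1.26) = 2.58*g^2 + 10.0*g - 2.82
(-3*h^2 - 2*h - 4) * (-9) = 27*h^2 + 18*h + 36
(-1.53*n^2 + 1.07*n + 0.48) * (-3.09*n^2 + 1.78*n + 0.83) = 4.7277*n^4 - 6.0297*n^3 - 0.8485*n^2 + 1.7425*n + 0.3984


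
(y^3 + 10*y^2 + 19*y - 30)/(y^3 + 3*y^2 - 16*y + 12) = (y + 5)/(y - 2)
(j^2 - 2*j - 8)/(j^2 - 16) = (j + 2)/(j + 4)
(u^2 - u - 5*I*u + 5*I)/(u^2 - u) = (u - 5*I)/u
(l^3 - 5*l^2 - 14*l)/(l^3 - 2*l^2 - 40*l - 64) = l*(l - 7)/(l^2 - 4*l - 32)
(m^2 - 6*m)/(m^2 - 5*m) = (m - 6)/(m - 5)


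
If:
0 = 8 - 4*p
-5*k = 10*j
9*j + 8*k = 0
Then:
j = 0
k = 0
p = 2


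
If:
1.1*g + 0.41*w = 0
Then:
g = -0.372727272727273*w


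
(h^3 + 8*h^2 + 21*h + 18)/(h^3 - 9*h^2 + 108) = (h^2 + 5*h + 6)/(h^2 - 12*h + 36)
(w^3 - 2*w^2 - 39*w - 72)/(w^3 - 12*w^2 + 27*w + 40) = (w^2 + 6*w + 9)/(w^2 - 4*w - 5)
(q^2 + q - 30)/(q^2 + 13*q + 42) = (q - 5)/(q + 7)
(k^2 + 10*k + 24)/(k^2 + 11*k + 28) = (k + 6)/(k + 7)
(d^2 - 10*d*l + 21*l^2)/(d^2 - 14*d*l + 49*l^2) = (d - 3*l)/(d - 7*l)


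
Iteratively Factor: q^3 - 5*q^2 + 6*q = (q - 3)*(q^2 - 2*q) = q*(q - 3)*(q - 2)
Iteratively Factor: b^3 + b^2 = (b)*(b^2 + b) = b*(b + 1)*(b)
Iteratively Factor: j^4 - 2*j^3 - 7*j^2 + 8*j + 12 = (j + 1)*(j^3 - 3*j^2 - 4*j + 12) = (j - 2)*(j + 1)*(j^2 - j - 6) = (j - 3)*(j - 2)*(j + 1)*(j + 2)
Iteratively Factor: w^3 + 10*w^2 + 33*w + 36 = (w + 3)*(w^2 + 7*w + 12) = (w + 3)*(w + 4)*(w + 3)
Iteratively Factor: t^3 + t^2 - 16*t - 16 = (t + 4)*(t^2 - 3*t - 4) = (t - 4)*(t + 4)*(t + 1)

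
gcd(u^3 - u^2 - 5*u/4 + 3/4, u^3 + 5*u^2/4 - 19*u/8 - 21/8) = u^2 - u/2 - 3/2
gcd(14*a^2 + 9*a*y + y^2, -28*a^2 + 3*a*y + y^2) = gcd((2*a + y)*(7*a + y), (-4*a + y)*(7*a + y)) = 7*a + y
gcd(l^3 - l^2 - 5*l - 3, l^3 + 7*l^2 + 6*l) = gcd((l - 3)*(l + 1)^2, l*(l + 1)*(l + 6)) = l + 1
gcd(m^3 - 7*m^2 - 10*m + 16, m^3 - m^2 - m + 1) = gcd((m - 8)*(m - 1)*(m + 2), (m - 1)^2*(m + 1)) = m - 1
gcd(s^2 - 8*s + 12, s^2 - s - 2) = s - 2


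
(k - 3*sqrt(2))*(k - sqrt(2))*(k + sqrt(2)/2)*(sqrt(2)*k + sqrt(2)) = sqrt(2)*k^4 - 7*k^3 + sqrt(2)*k^3 - 7*k^2 + 2*sqrt(2)*k^2 + 2*sqrt(2)*k + 6*k + 6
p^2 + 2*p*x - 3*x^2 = (p - x)*(p + 3*x)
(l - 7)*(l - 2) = l^2 - 9*l + 14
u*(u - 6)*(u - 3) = u^3 - 9*u^2 + 18*u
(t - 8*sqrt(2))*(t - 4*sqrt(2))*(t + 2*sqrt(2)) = t^3 - 10*sqrt(2)*t^2 + 16*t + 128*sqrt(2)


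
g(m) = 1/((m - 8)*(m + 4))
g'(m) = -1/((m - 8)*(m + 4)^2) - 1/((m - 8)^2*(m + 4)) = 2*(2 - m)/(m^4 - 8*m^3 - 48*m^2 + 256*m + 1024)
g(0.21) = -0.03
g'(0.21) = 0.00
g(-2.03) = -0.05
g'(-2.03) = 0.02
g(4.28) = -0.03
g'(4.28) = -0.00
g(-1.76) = -0.05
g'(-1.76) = 0.02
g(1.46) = -0.03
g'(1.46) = 0.00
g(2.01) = -0.03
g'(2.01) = -0.00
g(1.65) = -0.03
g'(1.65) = 0.00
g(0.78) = -0.03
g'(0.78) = 0.00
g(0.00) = -0.03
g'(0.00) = 0.00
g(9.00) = 0.08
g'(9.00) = -0.08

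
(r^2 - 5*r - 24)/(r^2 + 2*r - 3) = (r - 8)/(r - 1)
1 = 1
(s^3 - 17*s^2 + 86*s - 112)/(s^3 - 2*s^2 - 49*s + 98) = (s - 8)/(s + 7)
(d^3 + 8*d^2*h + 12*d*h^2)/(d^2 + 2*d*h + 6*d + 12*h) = d*(d + 6*h)/(d + 6)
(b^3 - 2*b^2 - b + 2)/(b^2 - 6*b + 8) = (b^2 - 1)/(b - 4)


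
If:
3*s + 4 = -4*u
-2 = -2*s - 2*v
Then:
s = 1 - v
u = 3*v/4 - 7/4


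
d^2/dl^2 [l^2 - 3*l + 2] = 2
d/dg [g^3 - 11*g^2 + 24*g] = 3*g^2 - 22*g + 24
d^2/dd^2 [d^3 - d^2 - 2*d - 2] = 6*d - 2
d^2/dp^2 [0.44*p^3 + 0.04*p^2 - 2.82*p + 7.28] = 2.64*p + 0.08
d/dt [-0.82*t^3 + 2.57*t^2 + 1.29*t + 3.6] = -2.46*t^2 + 5.14*t + 1.29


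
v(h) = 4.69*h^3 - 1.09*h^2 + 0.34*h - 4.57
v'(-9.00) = 1159.63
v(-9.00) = -3514.93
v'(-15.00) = 3198.79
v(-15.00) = -16083.67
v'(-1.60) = 39.85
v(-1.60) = -27.11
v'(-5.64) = 460.20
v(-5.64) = -882.57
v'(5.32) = 386.96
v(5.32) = 672.56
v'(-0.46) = 4.32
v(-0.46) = -5.41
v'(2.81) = 105.31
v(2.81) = 91.84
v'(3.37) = 152.78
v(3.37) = 163.70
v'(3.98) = 214.54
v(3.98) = 275.20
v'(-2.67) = 106.46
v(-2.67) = -102.52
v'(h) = 14.07*h^2 - 2.18*h + 0.34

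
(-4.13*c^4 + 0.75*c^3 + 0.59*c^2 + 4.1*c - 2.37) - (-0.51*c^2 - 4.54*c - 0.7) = -4.13*c^4 + 0.75*c^3 + 1.1*c^2 + 8.64*c - 1.67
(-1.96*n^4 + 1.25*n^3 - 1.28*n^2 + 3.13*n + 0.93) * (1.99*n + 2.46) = -3.9004*n^5 - 2.3341*n^4 + 0.5278*n^3 + 3.0799*n^2 + 9.5505*n + 2.2878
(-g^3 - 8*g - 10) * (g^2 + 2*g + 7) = -g^5 - 2*g^4 - 15*g^3 - 26*g^2 - 76*g - 70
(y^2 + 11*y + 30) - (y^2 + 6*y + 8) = 5*y + 22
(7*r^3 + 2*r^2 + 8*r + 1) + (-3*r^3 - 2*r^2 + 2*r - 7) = 4*r^3 + 10*r - 6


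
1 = 1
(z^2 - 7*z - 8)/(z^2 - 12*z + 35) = (z^2 - 7*z - 8)/(z^2 - 12*z + 35)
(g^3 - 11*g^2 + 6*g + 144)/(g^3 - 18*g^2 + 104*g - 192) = (g + 3)/(g - 4)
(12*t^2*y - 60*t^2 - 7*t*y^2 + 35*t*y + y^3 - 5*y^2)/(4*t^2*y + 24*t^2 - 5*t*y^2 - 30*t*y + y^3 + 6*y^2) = (-3*t*y + 15*t + y^2 - 5*y)/(-t*y - 6*t + y^2 + 6*y)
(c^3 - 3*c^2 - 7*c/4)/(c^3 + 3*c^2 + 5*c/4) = (2*c - 7)/(2*c + 5)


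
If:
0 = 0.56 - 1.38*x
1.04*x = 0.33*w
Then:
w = 1.28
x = 0.41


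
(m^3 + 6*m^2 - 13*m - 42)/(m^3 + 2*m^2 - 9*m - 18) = (m + 7)/(m + 3)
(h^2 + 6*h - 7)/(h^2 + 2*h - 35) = (h - 1)/(h - 5)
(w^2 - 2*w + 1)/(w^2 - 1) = (w - 1)/(w + 1)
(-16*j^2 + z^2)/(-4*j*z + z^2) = (4*j + z)/z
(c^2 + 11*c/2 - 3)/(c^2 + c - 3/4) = 2*(c + 6)/(2*c + 3)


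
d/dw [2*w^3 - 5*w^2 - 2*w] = 6*w^2 - 10*w - 2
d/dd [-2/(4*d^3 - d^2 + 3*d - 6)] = 2*(12*d^2 - 2*d + 3)/(4*d^3 - d^2 + 3*d - 6)^2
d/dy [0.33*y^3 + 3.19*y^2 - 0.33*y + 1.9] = 0.99*y^2 + 6.38*y - 0.33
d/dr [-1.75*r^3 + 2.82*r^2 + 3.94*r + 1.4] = -5.25*r^2 + 5.64*r + 3.94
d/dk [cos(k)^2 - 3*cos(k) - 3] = (3 - 2*cos(k))*sin(k)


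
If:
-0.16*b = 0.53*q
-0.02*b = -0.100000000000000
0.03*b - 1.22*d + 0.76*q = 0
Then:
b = 5.00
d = -0.82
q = -1.51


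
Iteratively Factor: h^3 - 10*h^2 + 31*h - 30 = (h - 5)*(h^2 - 5*h + 6) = (h - 5)*(h - 2)*(h - 3)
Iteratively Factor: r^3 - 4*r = (r - 2)*(r^2 + 2*r) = r*(r - 2)*(r + 2)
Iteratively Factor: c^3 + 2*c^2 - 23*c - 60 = (c + 3)*(c^2 - c - 20) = (c + 3)*(c + 4)*(c - 5)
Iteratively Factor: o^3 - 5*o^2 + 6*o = (o)*(o^2 - 5*o + 6) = o*(o - 2)*(o - 3)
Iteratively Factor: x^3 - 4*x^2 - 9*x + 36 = (x - 3)*(x^2 - x - 12) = (x - 3)*(x + 3)*(x - 4)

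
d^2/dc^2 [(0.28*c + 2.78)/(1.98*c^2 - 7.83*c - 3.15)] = ((-3.3264*c - 6.624)*(-1.98*c^2 + 7.83*c + 3.15) - (0.28*c + 2.78)*(3.96*c - 7.83)*(7.92*c - 15.66))/(-1.98*c^2 + 7.83*c + 3.15)^3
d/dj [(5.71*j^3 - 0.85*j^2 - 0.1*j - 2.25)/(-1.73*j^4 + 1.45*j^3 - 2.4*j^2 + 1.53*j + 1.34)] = (9.8783*j^6 - 2.941*j^5 - 12.9905*j^4 + 2.1926*j^3 + 31.2012*j^2 - 13.078*j + 3.3085)/(2.9929*j^8 - 5.017*j^7 + 10.4065*j^6 - 12.2538*j^5 + 5.5606*j^4 - 3.458*j^3 - 4.0911*j^2 + 4.1004*j + 1.7956)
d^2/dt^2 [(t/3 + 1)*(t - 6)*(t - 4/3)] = 2*t - 26/9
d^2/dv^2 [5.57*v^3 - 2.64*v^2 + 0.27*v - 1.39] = 33.42*v - 5.28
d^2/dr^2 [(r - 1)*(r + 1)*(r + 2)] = 6*r + 4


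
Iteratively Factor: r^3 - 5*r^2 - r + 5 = (r + 1)*(r^2 - 6*r + 5) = (r - 5)*(r + 1)*(r - 1)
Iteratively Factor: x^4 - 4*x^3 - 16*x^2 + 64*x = (x)*(x^3 - 4*x^2 - 16*x + 64) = x*(x - 4)*(x^2 - 16) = x*(x - 4)^2*(x + 4)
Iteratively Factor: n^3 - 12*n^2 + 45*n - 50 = (n - 5)*(n^2 - 7*n + 10) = (n - 5)*(n - 2)*(n - 5)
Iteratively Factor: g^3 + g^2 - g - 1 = (g - 1)*(g^2 + 2*g + 1) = (g - 1)*(g + 1)*(g + 1)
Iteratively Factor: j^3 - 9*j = (j + 3)*(j^2 - 3*j) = j*(j + 3)*(j - 3)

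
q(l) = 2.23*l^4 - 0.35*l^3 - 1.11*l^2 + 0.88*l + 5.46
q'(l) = 8.92*l^3 - 1.05*l^2 - 2.22*l + 0.88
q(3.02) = 173.85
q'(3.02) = 230.29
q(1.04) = 7.39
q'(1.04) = 7.47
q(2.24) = 54.07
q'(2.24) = 90.89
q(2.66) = 105.00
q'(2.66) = 155.43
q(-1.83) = 27.29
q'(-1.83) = -53.24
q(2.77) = 123.23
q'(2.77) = 176.26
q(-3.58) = 370.44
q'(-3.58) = -413.90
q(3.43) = 289.96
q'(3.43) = 340.87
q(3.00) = 169.29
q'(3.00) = 225.61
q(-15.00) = 113817.51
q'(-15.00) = -30307.07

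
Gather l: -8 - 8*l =-8*l - 8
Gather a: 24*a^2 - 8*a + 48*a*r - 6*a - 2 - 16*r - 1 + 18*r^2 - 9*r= 24*a^2 + a*(48*r - 14) + 18*r^2 - 25*r - 3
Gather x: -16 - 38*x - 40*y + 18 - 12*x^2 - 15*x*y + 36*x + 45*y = -12*x^2 + x*(-15*y - 2) + 5*y + 2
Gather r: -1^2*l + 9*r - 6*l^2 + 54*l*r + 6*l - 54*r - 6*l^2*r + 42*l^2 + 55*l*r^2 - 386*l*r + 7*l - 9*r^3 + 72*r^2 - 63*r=36*l^2 + 12*l - 9*r^3 + r^2*(55*l + 72) + r*(-6*l^2 - 332*l - 108)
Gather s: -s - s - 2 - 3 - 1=-2*s - 6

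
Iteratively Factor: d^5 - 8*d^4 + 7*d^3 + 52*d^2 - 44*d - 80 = (d - 4)*(d^4 - 4*d^3 - 9*d^2 + 16*d + 20) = (d - 4)*(d - 2)*(d^3 - 2*d^2 - 13*d - 10) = (d - 5)*(d - 4)*(d - 2)*(d^2 + 3*d + 2) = (d - 5)*(d - 4)*(d - 2)*(d + 1)*(d + 2)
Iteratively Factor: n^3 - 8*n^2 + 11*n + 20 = (n - 4)*(n^2 - 4*n - 5) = (n - 4)*(n + 1)*(n - 5)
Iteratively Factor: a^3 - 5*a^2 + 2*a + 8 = (a + 1)*(a^2 - 6*a + 8) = (a - 4)*(a + 1)*(a - 2)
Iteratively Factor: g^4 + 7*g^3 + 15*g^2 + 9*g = (g)*(g^3 + 7*g^2 + 15*g + 9) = g*(g + 1)*(g^2 + 6*g + 9) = g*(g + 1)*(g + 3)*(g + 3)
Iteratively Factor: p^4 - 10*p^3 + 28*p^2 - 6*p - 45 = (p - 5)*(p^3 - 5*p^2 + 3*p + 9) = (p - 5)*(p - 3)*(p^2 - 2*p - 3) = (p - 5)*(p - 3)^2*(p + 1)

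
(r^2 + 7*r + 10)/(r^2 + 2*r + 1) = (r^2 + 7*r + 10)/(r^2 + 2*r + 1)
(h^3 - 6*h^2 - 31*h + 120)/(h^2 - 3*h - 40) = h - 3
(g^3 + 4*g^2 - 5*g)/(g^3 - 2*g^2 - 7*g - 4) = g*(-g^2 - 4*g + 5)/(-g^3 + 2*g^2 + 7*g + 4)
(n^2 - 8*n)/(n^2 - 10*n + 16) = n/(n - 2)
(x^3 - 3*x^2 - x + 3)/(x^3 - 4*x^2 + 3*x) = (x + 1)/x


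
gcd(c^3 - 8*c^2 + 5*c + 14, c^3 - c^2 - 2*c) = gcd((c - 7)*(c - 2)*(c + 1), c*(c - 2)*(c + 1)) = c^2 - c - 2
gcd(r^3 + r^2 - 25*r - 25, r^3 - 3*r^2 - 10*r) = r - 5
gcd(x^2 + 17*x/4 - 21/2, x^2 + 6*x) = x + 6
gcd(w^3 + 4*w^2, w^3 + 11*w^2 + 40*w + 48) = w + 4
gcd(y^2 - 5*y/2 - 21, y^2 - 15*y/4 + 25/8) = 1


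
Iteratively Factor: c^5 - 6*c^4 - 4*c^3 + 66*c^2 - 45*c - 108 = (c + 3)*(c^4 - 9*c^3 + 23*c^2 - 3*c - 36) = (c - 4)*(c + 3)*(c^3 - 5*c^2 + 3*c + 9) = (c - 4)*(c - 3)*(c + 3)*(c^2 - 2*c - 3) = (c - 4)*(c - 3)*(c + 1)*(c + 3)*(c - 3)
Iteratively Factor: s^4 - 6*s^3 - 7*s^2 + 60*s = (s)*(s^3 - 6*s^2 - 7*s + 60) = s*(s - 4)*(s^2 - 2*s - 15) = s*(s - 4)*(s + 3)*(s - 5)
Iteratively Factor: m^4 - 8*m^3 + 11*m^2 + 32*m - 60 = (m - 2)*(m^3 - 6*m^2 - m + 30) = (m - 2)*(m + 2)*(m^2 - 8*m + 15) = (m - 3)*(m - 2)*(m + 2)*(m - 5)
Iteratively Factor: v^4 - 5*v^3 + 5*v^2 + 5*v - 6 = (v - 3)*(v^3 - 2*v^2 - v + 2) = (v - 3)*(v - 1)*(v^2 - v - 2) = (v - 3)*(v - 1)*(v + 1)*(v - 2)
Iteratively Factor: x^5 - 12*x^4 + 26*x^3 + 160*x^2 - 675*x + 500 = (x - 1)*(x^4 - 11*x^3 + 15*x^2 + 175*x - 500) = (x - 5)*(x - 1)*(x^3 - 6*x^2 - 15*x + 100) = (x - 5)^2*(x - 1)*(x^2 - x - 20) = (x - 5)^2*(x - 1)*(x + 4)*(x - 5)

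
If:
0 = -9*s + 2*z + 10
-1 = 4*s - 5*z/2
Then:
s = 54/29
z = 98/29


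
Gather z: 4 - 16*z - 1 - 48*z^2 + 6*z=-48*z^2 - 10*z + 3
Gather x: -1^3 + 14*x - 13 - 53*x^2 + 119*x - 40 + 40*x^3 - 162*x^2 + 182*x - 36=40*x^3 - 215*x^2 + 315*x - 90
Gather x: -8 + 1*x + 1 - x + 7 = 0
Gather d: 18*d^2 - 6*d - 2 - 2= 18*d^2 - 6*d - 4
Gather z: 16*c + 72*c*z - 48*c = 72*c*z - 32*c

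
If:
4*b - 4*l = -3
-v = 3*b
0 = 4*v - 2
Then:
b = -1/6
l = 7/12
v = 1/2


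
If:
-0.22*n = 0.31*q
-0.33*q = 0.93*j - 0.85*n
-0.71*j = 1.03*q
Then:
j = 0.00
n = 0.00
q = 0.00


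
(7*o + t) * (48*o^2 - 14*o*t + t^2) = 336*o^3 - 50*o^2*t - 7*o*t^2 + t^3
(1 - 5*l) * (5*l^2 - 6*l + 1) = -25*l^3 + 35*l^2 - 11*l + 1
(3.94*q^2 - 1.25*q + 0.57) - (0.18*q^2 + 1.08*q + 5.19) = 3.76*q^2 - 2.33*q - 4.62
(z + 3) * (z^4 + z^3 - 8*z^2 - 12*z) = z^5 + 4*z^4 - 5*z^3 - 36*z^2 - 36*z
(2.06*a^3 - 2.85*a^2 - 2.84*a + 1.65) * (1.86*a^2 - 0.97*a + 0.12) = 3.8316*a^5 - 7.2992*a^4 - 2.2707*a^3 + 5.4818*a^2 - 1.9413*a + 0.198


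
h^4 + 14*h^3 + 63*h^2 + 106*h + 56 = (h + 1)*(h + 2)*(h + 4)*(h + 7)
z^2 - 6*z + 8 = (z - 4)*(z - 2)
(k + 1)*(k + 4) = k^2 + 5*k + 4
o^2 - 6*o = o*(o - 6)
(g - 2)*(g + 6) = g^2 + 4*g - 12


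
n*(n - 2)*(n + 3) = n^3 + n^2 - 6*n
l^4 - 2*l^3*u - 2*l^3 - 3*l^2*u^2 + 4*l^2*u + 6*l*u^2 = l*(l - 2)*(l - 3*u)*(l + u)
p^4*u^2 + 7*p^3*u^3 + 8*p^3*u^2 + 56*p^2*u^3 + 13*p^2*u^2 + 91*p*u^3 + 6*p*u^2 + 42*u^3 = (p + 6)*(p + 7*u)*(p*u + u)^2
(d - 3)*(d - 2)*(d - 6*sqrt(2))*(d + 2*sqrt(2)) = d^4 - 4*sqrt(2)*d^3 - 5*d^3 - 18*d^2 + 20*sqrt(2)*d^2 - 24*sqrt(2)*d + 120*d - 144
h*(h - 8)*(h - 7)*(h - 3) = h^4 - 18*h^3 + 101*h^2 - 168*h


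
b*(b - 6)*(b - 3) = b^3 - 9*b^2 + 18*b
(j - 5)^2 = j^2 - 10*j + 25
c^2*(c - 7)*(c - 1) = c^4 - 8*c^3 + 7*c^2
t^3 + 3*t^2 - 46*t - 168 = (t - 7)*(t + 4)*(t + 6)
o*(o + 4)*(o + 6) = o^3 + 10*o^2 + 24*o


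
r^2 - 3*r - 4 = (r - 4)*(r + 1)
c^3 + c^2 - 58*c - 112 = (c - 8)*(c + 2)*(c + 7)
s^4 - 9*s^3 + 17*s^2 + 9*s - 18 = (s - 6)*(s - 3)*(s - 1)*(s + 1)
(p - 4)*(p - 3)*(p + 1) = p^3 - 6*p^2 + 5*p + 12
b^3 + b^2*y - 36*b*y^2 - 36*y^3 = (b - 6*y)*(b + y)*(b + 6*y)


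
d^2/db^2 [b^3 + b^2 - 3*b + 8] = 6*b + 2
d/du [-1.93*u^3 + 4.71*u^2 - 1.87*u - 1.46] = -5.79*u^2 + 9.42*u - 1.87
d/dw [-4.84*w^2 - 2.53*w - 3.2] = -9.68*w - 2.53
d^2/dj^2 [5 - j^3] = -6*j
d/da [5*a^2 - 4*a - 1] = 10*a - 4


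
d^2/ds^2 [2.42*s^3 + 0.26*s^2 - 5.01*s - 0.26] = 14.52*s + 0.52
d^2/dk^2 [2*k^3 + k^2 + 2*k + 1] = 12*k + 2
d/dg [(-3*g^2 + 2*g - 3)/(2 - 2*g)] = (3*g^2 - 6*g - 1)/(2*(g^2 - 2*g + 1))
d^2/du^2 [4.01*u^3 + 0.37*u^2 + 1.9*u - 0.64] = 24.06*u + 0.74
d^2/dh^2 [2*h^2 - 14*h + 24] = 4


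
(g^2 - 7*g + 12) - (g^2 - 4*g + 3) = 9 - 3*g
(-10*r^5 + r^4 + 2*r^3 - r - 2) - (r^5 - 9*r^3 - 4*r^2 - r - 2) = -11*r^5 + r^4 + 11*r^3 + 4*r^2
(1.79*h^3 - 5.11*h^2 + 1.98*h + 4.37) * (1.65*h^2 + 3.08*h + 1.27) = 2.9535*h^5 - 2.9183*h^4 - 10.1985*h^3 + 6.8192*h^2 + 15.9742*h + 5.5499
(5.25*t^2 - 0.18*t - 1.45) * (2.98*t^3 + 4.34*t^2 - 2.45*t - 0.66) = 15.645*t^5 + 22.2486*t^4 - 17.9647*t^3 - 9.317*t^2 + 3.6713*t + 0.957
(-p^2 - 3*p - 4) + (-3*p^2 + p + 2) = -4*p^2 - 2*p - 2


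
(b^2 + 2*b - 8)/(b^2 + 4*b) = (b - 2)/b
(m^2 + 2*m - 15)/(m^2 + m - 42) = (m^2 + 2*m - 15)/(m^2 + m - 42)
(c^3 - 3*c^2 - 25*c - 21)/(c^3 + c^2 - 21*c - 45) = (c^2 - 6*c - 7)/(c^2 - 2*c - 15)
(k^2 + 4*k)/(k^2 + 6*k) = (k + 4)/(k + 6)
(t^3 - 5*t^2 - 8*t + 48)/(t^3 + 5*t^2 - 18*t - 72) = (t - 4)/(t + 6)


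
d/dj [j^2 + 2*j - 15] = 2*j + 2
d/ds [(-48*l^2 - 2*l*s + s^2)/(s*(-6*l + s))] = 4*l*(-72*l^2 + 24*l*s - s^2)/(s^2*(36*l^2 - 12*l*s + s^2))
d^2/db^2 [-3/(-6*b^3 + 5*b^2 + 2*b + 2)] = 6*((5 - 18*b)*(-6*b^3 + 5*b^2 + 2*b + 2) - 4*(-9*b^2 + 5*b + 1)^2)/(-6*b^3 + 5*b^2 + 2*b + 2)^3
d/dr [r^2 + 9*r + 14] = 2*r + 9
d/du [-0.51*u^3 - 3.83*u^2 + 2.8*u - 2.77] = -1.53*u^2 - 7.66*u + 2.8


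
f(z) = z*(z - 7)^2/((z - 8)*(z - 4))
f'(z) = -z*(z - 7)^2/((z - 8)*(z - 4)^2) + z*(2*z - 14)/((z - 8)*(z - 4)) - z*(z - 7)^2/((z - 8)^2*(z - 4)) + (z - 7)^2/((z - 8)*(z - 4))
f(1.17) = 2.06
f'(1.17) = 2.08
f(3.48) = 18.35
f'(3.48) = 34.19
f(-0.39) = -0.58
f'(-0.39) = 1.44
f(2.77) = 7.70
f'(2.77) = 6.88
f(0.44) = 0.70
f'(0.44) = 1.68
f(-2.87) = -3.74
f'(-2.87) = 1.17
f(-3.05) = -3.95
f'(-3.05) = 1.16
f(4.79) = -9.23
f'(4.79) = 15.23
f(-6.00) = -7.24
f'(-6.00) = 1.08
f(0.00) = 0.00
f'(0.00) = 1.53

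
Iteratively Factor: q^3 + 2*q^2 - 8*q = (q - 2)*(q^2 + 4*q) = (q - 2)*(q + 4)*(q)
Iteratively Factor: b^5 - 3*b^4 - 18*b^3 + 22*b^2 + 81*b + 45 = (b + 3)*(b^4 - 6*b^3 + 22*b + 15) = (b + 1)*(b + 3)*(b^3 - 7*b^2 + 7*b + 15) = (b + 1)^2*(b + 3)*(b^2 - 8*b + 15) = (b - 3)*(b + 1)^2*(b + 3)*(b - 5)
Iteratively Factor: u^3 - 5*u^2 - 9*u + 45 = (u - 3)*(u^2 - 2*u - 15) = (u - 5)*(u - 3)*(u + 3)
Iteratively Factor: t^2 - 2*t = (t)*(t - 2)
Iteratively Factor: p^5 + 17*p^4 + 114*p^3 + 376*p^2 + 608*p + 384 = (p + 3)*(p^4 + 14*p^3 + 72*p^2 + 160*p + 128) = (p + 3)*(p + 4)*(p^3 + 10*p^2 + 32*p + 32) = (p + 2)*(p + 3)*(p + 4)*(p^2 + 8*p + 16) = (p + 2)*(p + 3)*(p + 4)^2*(p + 4)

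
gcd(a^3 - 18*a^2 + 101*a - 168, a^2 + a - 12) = a - 3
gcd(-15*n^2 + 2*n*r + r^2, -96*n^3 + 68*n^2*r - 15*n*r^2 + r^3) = -3*n + r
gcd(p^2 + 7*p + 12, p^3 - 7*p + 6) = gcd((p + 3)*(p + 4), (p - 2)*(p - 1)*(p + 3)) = p + 3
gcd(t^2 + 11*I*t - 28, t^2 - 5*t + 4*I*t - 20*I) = t + 4*I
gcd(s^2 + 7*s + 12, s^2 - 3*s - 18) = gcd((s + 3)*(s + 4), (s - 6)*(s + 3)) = s + 3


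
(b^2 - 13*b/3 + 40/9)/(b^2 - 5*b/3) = (b - 8/3)/b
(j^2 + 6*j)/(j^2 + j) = (j + 6)/(j + 1)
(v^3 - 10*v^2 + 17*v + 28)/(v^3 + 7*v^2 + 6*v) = (v^2 - 11*v + 28)/(v*(v + 6))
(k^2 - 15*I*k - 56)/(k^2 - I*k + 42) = (k - 8*I)/(k + 6*I)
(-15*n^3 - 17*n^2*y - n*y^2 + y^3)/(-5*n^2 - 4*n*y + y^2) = 3*n + y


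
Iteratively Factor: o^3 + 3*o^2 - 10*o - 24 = (o + 2)*(o^2 + o - 12) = (o - 3)*(o + 2)*(o + 4)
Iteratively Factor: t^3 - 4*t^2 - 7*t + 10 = (t - 1)*(t^2 - 3*t - 10) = (t - 1)*(t + 2)*(t - 5)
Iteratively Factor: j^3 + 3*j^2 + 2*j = (j)*(j^2 + 3*j + 2) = j*(j + 1)*(j + 2)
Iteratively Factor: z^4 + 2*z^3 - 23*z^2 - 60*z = (z - 5)*(z^3 + 7*z^2 + 12*z) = (z - 5)*(z + 4)*(z^2 + 3*z) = z*(z - 5)*(z + 4)*(z + 3)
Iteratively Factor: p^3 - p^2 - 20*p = (p - 5)*(p^2 + 4*p) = (p - 5)*(p + 4)*(p)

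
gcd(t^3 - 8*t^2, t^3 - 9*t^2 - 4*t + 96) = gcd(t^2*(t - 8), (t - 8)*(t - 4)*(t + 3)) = t - 8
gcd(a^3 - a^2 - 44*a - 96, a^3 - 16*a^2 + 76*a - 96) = a - 8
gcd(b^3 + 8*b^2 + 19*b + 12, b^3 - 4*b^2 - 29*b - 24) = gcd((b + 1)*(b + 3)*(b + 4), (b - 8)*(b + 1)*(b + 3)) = b^2 + 4*b + 3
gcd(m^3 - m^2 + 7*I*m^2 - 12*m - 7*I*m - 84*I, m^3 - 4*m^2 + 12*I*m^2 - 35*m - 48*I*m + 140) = m^2 + m*(-4 + 7*I) - 28*I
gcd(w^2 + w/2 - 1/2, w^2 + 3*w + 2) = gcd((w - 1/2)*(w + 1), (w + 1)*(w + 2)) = w + 1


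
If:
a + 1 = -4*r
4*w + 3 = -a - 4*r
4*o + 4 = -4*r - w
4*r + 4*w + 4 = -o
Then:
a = 1/2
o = -1/2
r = -3/8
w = -1/2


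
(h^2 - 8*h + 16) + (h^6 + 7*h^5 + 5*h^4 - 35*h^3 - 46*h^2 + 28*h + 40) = h^6 + 7*h^5 + 5*h^4 - 35*h^3 - 45*h^2 + 20*h + 56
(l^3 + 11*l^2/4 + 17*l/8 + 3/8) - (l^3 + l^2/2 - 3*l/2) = 9*l^2/4 + 29*l/8 + 3/8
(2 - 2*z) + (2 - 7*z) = 4 - 9*z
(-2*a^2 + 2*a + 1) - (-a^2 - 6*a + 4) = -a^2 + 8*a - 3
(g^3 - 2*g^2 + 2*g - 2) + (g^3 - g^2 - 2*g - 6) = 2*g^3 - 3*g^2 - 8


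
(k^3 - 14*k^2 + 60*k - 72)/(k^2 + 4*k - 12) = (k^2 - 12*k + 36)/(k + 6)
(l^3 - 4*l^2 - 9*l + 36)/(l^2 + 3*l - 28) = (l^2 - 9)/(l + 7)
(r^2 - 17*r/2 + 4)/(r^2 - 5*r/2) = (2*r^2 - 17*r + 8)/(r*(2*r - 5))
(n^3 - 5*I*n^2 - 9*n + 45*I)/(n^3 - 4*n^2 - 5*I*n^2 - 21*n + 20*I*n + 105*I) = (n - 3)/(n - 7)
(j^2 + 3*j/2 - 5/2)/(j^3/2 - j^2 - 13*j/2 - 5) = (-2*j^2 - 3*j + 5)/(-j^3 + 2*j^2 + 13*j + 10)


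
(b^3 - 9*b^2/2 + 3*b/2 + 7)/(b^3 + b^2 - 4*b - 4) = (b - 7/2)/(b + 2)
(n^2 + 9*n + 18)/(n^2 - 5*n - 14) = (n^2 + 9*n + 18)/(n^2 - 5*n - 14)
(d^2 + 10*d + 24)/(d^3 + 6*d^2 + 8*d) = (d + 6)/(d*(d + 2))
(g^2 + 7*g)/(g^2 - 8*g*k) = (g + 7)/(g - 8*k)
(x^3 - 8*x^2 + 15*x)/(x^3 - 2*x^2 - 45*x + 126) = x*(x - 5)/(x^2 + x - 42)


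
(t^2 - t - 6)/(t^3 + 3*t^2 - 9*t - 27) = (t + 2)/(t^2 + 6*t + 9)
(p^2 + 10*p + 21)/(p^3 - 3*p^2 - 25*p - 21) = (p + 7)/(p^2 - 6*p - 7)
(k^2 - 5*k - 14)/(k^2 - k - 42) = (k + 2)/(k + 6)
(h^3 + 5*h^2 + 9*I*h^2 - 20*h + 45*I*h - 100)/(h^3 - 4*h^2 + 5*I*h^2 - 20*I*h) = (h^2 + h*(5 + 4*I) + 20*I)/(h*(h - 4))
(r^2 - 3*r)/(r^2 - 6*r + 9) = r/(r - 3)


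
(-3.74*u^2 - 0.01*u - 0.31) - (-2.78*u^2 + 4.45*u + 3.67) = -0.96*u^2 - 4.46*u - 3.98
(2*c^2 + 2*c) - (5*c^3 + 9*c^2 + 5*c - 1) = -5*c^3 - 7*c^2 - 3*c + 1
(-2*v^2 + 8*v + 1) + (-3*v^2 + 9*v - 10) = -5*v^2 + 17*v - 9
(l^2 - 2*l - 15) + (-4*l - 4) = l^2 - 6*l - 19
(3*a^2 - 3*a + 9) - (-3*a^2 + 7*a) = 6*a^2 - 10*a + 9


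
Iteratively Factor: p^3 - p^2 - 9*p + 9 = (p - 1)*(p^2 - 9) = (p - 3)*(p - 1)*(p + 3)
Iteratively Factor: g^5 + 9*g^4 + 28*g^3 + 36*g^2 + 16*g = (g + 1)*(g^4 + 8*g^3 + 20*g^2 + 16*g) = (g + 1)*(g + 2)*(g^3 + 6*g^2 + 8*g) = g*(g + 1)*(g + 2)*(g^2 + 6*g + 8) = g*(g + 1)*(g + 2)*(g + 4)*(g + 2)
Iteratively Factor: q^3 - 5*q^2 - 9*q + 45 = (q - 5)*(q^2 - 9) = (q - 5)*(q + 3)*(q - 3)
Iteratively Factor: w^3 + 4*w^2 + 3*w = (w)*(w^2 + 4*w + 3) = w*(w + 3)*(w + 1)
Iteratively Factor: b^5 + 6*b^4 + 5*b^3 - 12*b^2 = (b + 3)*(b^4 + 3*b^3 - 4*b^2) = b*(b + 3)*(b^3 + 3*b^2 - 4*b) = b*(b + 3)*(b + 4)*(b^2 - b) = b*(b - 1)*(b + 3)*(b + 4)*(b)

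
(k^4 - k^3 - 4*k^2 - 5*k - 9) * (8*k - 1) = 8*k^5 - 9*k^4 - 31*k^3 - 36*k^2 - 67*k + 9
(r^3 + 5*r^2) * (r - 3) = r^4 + 2*r^3 - 15*r^2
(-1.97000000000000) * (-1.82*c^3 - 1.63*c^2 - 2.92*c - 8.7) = 3.5854*c^3 + 3.2111*c^2 + 5.7524*c + 17.139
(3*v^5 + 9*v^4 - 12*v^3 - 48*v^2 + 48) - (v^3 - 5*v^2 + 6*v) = 3*v^5 + 9*v^4 - 13*v^3 - 43*v^2 - 6*v + 48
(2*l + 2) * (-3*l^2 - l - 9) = -6*l^3 - 8*l^2 - 20*l - 18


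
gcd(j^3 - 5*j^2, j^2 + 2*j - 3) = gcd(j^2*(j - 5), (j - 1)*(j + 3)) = 1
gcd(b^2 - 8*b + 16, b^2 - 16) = b - 4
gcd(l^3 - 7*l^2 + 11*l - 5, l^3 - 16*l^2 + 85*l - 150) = l - 5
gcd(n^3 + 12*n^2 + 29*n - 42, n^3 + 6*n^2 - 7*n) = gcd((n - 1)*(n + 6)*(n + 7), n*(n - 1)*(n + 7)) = n^2 + 6*n - 7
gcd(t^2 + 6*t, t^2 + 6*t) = t^2 + 6*t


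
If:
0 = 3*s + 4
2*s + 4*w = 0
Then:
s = -4/3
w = 2/3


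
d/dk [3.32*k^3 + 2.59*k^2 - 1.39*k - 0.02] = 9.96*k^2 + 5.18*k - 1.39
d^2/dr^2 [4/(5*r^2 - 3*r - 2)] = 8*(25*r^2 - 15*r - (10*r - 3)^2 - 10)/(-5*r^2 + 3*r + 2)^3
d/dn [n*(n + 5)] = 2*n + 5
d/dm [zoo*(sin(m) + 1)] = zoo*cos(m)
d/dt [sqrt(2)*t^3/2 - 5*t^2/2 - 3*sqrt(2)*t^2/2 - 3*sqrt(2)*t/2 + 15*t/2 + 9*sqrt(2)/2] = 3*sqrt(2)*t^2/2 - 5*t - 3*sqrt(2)*t - 3*sqrt(2)/2 + 15/2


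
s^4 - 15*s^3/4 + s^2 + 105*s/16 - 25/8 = (s - 5/2)*(s - 2)*(s - 1/2)*(s + 5/4)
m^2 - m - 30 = (m - 6)*(m + 5)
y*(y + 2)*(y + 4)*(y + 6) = y^4 + 12*y^3 + 44*y^2 + 48*y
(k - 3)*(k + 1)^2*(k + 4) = k^4 + 3*k^3 - 9*k^2 - 23*k - 12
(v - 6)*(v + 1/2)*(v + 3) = v^3 - 5*v^2/2 - 39*v/2 - 9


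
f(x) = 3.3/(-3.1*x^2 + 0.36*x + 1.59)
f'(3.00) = 0.09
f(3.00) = -0.13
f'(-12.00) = -0.00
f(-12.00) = -0.01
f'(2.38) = 0.21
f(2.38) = -0.22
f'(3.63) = 0.05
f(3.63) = -0.09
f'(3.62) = 0.05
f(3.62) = -0.09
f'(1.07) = 8.36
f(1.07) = -2.10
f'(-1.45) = -1.04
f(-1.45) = -0.61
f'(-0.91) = -11.64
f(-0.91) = -2.53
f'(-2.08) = -0.28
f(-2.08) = -0.26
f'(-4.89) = -0.02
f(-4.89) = -0.04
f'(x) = 3.3*(6.2*x - 0.36)/(-3.1*x^2 + 0.36*x + 1.59)^2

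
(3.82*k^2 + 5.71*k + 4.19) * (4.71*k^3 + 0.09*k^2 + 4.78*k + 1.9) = 17.9922*k^5 + 27.2379*k^4 + 38.5084*k^3 + 34.9289*k^2 + 30.8772*k + 7.961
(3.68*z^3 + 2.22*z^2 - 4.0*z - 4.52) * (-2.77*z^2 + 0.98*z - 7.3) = -10.1936*z^5 - 2.543*z^4 - 13.6084*z^3 - 7.6056*z^2 + 24.7704*z + 32.996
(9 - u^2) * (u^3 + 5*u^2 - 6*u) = -u^5 - 5*u^4 + 15*u^3 + 45*u^2 - 54*u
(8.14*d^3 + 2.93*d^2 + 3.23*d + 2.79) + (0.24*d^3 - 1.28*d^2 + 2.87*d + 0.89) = 8.38*d^3 + 1.65*d^2 + 6.1*d + 3.68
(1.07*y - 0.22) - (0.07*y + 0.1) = 1.0*y - 0.32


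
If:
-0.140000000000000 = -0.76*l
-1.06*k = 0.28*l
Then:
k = -0.05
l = 0.18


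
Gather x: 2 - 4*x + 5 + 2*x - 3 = 4 - 2*x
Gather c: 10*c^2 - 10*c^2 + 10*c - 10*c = 0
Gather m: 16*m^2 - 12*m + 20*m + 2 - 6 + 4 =16*m^2 + 8*m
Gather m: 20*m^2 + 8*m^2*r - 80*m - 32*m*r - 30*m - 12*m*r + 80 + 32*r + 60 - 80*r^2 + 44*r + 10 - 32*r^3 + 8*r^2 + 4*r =m^2*(8*r + 20) + m*(-44*r - 110) - 32*r^3 - 72*r^2 + 80*r + 150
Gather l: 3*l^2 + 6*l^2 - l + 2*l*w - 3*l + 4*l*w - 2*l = 9*l^2 + l*(6*w - 6)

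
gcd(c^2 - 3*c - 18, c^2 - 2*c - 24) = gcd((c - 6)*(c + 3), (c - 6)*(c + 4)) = c - 6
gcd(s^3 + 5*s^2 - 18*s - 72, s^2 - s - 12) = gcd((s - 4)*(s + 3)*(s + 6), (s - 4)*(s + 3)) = s^2 - s - 12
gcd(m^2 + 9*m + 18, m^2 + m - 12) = 1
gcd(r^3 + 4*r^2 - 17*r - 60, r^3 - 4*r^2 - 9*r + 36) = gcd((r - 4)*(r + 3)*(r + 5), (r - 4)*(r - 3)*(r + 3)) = r^2 - r - 12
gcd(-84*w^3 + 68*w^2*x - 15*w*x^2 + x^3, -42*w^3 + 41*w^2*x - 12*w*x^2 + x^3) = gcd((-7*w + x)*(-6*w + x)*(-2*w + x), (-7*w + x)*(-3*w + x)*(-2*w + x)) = 14*w^2 - 9*w*x + x^2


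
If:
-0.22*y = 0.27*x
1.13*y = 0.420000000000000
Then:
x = -0.30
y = 0.37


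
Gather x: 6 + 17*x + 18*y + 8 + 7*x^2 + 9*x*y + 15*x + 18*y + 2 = 7*x^2 + x*(9*y + 32) + 36*y + 16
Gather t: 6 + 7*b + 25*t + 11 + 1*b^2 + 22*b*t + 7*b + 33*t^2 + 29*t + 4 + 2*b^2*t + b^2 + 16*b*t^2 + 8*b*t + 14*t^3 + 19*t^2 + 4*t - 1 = 2*b^2 + 14*b + 14*t^3 + t^2*(16*b + 52) + t*(2*b^2 + 30*b + 58) + 20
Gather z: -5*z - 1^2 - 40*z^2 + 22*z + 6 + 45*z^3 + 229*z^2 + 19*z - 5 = 45*z^3 + 189*z^2 + 36*z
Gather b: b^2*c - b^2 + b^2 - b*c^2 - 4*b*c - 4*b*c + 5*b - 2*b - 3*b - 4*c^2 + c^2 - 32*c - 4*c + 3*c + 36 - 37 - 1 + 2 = b^2*c + b*(-c^2 - 8*c) - 3*c^2 - 33*c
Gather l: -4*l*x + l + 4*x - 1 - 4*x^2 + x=l*(1 - 4*x) - 4*x^2 + 5*x - 1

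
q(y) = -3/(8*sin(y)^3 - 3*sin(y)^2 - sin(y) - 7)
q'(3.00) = 0.08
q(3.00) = 0.42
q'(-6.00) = -0.04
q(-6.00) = 0.41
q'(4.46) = -0.08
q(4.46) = 0.19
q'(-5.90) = 0.01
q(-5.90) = 0.41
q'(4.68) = -0.01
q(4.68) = 0.18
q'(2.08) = -0.75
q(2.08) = 0.62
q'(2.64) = -0.08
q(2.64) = 0.41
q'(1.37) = 0.87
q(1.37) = 0.90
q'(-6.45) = 0.04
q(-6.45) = 0.43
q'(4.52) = -0.06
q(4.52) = 0.18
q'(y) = -3*(-24*sin(y)^2*cos(y) + 6*sin(y)*cos(y) + cos(y))/(8*sin(y)^3 - 3*sin(y)^2 - sin(y) - 7)^2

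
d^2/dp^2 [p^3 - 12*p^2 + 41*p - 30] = 6*p - 24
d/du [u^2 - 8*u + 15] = 2*u - 8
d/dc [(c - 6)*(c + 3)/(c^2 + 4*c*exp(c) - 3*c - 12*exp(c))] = (-(c - 6)*(c + 3)*(4*c*exp(c) + 2*c - 8*exp(c) - 3) + (2*c - 3)*(c^2 + 4*c*exp(c) - 3*c - 12*exp(c)))/(c^2 + 4*c*exp(c) - 3*c - 12*exp(c))^2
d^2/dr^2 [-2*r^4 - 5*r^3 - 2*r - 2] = 6*r*(-4*r - 5)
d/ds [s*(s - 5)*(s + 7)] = 3*s^2 + 4*s - 35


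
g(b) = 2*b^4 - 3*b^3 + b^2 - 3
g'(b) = 8*b^3 - 9*b^2 + 2*b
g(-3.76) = 570.35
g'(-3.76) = -560.02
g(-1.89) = 46.35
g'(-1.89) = -89.94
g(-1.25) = 9.30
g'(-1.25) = -32.19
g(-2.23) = 84.70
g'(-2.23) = -137.93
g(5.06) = 945.03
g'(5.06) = 816.12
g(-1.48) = 18.51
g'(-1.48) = -48.61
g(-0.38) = -2.65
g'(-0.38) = -2.50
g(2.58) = 40.75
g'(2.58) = 82.64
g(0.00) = -3.00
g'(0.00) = 0.00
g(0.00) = -3.00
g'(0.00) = 0.00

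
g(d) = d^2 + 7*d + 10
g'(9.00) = 25.00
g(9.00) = 154.00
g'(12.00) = 31.00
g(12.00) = 238.00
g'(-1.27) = 4.46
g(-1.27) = 2.72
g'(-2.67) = 1.66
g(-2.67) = -1.56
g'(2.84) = 12.68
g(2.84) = 37.95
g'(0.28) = 7.56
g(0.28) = 12.04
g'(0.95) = 8.90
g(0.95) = 17.55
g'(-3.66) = -0.32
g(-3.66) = -2.22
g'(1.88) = 10.76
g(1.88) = 26.69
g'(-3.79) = -0.58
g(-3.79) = -2.17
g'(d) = 2*d + 7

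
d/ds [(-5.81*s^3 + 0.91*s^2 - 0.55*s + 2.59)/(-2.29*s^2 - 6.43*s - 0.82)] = (13.3049*s^4 + 74.7166*s^3 + 7.1818*s^2 + 10.3698*s + 17.1047)/(5.2441*s^4 + 29.4494*s^3 + 45.1005*s^2 + 10.5452*s + 0.6724)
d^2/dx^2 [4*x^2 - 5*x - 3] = 8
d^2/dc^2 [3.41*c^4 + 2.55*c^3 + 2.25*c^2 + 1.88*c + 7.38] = 40.92*c^2 + 15.3*c + 4.5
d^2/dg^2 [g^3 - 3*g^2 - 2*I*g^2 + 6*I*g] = 6*g - 6 - 4*I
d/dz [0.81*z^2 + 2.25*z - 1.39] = 1.62*z + 2.25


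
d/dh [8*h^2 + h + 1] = 16*h + 1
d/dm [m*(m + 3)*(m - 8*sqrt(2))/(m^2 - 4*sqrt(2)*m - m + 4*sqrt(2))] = (m*(m + 3)*(m - 8*sqrt(2))*(-2*m + 1 + 4*sqrt(2)) + (m*(m + 3) + m*(m - 8*sqrt(2)) + (m + 3)*(m - 8*sqrt(2)))*(m^2 - 4*sqrt(2)*m - m + 4*sqrt(2)))/(m^2 - 4*sqrt(2)*m - m + 4*sqrt(2))^2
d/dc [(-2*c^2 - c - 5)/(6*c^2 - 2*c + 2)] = (5*c^2 + 26*c - 6)/(2*(9*c^4 - 6*c^3 + 7*c^2 - 2*c + 1))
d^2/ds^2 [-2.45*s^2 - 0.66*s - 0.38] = -4.90000000000000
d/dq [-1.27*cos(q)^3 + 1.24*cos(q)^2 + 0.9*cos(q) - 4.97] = (3.81*cos(q)^2 - 2.48*cos(q) - 0.9)*sin(q)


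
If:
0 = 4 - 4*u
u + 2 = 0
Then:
No Solution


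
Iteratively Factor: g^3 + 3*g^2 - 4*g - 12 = (g - 2)*(g^2 + 5*g + 6) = (g - 2)*(g + 3)*(g + 2)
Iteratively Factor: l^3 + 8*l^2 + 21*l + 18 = (l + 2)*(l^2 + 6*l + 9) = (l + 2)*(l + 3)*(l + 3)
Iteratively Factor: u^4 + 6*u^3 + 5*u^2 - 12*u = (u + 3)*(u^3 + 3*u^2 - 4*u) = u*(u + 3)*(u^2 + 3*u - 4) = u*(u - 1)*(u + 3)*(u + 4)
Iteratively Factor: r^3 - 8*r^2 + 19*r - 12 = (r - 1)*(r^2 - 7*r + 12) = (r - 3)*(r - 1)*(r - 4)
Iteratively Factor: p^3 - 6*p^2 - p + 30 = (p - 5)*(p^2 - p - 6) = (p - 5)*(p - 3)*(p + 2)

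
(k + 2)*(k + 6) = k^2 + 8*k + 12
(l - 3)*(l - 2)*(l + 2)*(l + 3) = l^4 - 13*l^2 + 36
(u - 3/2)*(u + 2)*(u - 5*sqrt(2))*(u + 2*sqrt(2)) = u^4 - 3*sqrt(2)*u^3 + u^3/2 - 23*u^2 - 3*sqrt(2)*u^2/2 - 10*u + 9*sqrt(2)*u + 60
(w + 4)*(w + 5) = w^2 + 9*w + 20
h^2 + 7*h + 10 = (h + 2)*(h + 5)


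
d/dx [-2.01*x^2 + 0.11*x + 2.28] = 0.11 - 4.02*x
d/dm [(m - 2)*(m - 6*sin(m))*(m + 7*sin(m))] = (2 - m)*(m + 7*sin(m))*(6*cos(m) - 1) + (m - 2)*(m - 6*sin(m))*(7*cos(m) + 1) + (m - 6*sin(m))*(m + 7*sin(m))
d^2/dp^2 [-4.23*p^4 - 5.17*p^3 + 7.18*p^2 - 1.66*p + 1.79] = -50.76*p^2 - 31.02*p + 14.36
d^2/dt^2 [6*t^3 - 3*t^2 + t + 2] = 36*t - 6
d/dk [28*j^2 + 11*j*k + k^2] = 11*j + 2*k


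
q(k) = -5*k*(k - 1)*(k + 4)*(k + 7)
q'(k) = -5*k*(k - 1)*(k + 4) - 5*k*(k - 1)*(k + 7) - 5*k*(k + 4)*(k + 7) - 5*(k - 1)*(k + 4)*(k + 7) = -20*k^3 - 150*k^2 - 170*k + 140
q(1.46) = -155.11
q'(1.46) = -490.18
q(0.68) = 39.11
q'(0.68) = -51.25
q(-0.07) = -10.20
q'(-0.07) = 151.17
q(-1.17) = -209.45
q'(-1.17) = 165.60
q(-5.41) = 388.72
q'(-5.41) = -163.71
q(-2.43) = -299.01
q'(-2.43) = -45.66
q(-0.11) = -16.36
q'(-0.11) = 156.91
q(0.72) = 36.73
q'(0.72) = -67.62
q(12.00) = -200640.00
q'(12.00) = -58060.00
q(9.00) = -74880.00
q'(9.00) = -28120.00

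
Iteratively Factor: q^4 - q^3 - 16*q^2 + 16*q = (q + 4)*(q^3 - 5*q^2 + 4*q) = (q - 4)*(q + 4)*(q^2 - q) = q*(q - 4)*(q + 4)*(q - 1)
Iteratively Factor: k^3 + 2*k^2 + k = (k)*(k^2 + 2*k + 1) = k*(k + 1)*(k + 1)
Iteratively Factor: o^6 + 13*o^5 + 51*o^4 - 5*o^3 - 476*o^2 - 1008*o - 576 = (o + 4)*(o^5 + 9*o^4 + 15*o^3 - 65*o^2 - 216*o - 144) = (o + 1)*(o + 4)*(o^4 + 8*o^3 + 7*o^2 - 72*o - 144) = (o + 1)*(o + 4)^2*(o^3 + 4*o^2 - 9*o - 36) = (o + 1)*(o + 4)^3*(o^2 - 9) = (o + 1)*(o + 3)*(o + 4)^3*(o - 3)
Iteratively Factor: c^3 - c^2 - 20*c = (c + 4)*(c^2 - 5*c) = (c - 5)*(c + 4)*(c)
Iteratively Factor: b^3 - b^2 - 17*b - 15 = (b + 1)*(b^2 - 2*b - 15) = (b - 5)*(b + 1)*(b + 3)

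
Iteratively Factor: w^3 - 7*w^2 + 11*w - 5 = (w - 5)*(w^2 - 2*w + 1) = (w - 5)*(w - 1)*(w - 1)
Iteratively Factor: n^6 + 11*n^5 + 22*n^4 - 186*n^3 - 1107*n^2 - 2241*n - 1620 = (n + 3)*(n^5 + 8*n^4 - 2*n^3 - 180*n^2 - 567*n - 540) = (n + 3)^2*(n^4 + 5*n^3 - 17*n^2 - 129*n - 180) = (n - 5)*(n + 3)^2*(n^3 + 10*n^2 + 33*n + 36) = (n - 5)*(n + 3)^3*(n^2 + 7*n + 12) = (n - 5)*(n + 3)^3*(n + 4)*(n + 3)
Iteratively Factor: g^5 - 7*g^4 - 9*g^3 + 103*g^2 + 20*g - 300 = (g - 2)*(g^4 - 5*g^3 - 19*g^2 + 65*g + 150) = (g - 5)*(g - 2)*(g^3 - 19*g - 30) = (g - 5)*(g - 2)*(g + 3)*(g^2 - 3*g - 10) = (g - 5)*(g - 2)*(g + 2)*(g + 3)*(g - 5)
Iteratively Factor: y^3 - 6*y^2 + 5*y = (y - 5)*(y^2 - y) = (y - 5)*(y - 1)*(y)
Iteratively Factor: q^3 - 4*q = (q + 2)*(q^2 - 2*q) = (q - 2)*(q + 2)*(q)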